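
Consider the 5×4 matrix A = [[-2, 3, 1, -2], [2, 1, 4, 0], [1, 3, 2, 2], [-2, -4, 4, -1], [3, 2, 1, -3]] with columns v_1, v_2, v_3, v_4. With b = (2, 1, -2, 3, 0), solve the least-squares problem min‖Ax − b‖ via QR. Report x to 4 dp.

v_1 = (-2, 2, 1, -2, 3); ‖v_1‖ = 4.6904, so q_1 = (-0.4264, 0.4264, 0.2132, -0.4264, 0.6396).
q_1·v_2 = (-0.4264)·3 + 0.4264·1 + 0.2132·3 + (-0.4264)·(-4) + 0.6396·2 = 2.7716.
u_2 = v_2 − 2.7716·q_1 = (4.1818, -0.1818, 2.4091, -2.8182, 0.2273).
‖u_2‖ = 5.5963, so q_2 = (0.7473, -0.0325, 0.4305, -0.5036, 0.0406).
q_1·v_3 = (-0.4264)·1 + 0.4264·4 + 0.2132·2 + (-0.4264)·4 + 0.6396·1 = 0.6396; q_2·v_3 = 0.7473·1 + (-0.0325)·4 + 0.4305·2 + (-0.5036)·4 + 0.0406·1 = -0.4955.
u_3 = v_3 − 0.6396·q_1 + 0.4955·q_2 = (1.6430, 3.7112, 2.0769, 4.0232, 0.6110).
‖u_3‖ = 6.1111, so q_3 = (0.2688, 0.6073, 0.3399, 0.6583, 0.1000).
q_1·v_4 = (-0.4264)·(-2) + 0.4264·0 + 0.2132·2 + (-0.4264)·(-1) + 0.6396·(-3) = -0.2132; q_2·v_4 = 0.7473·(-2) + (-0.0325)·0 + 0.4305·2 + (-0.5036)·(-1) + 0.0406·(-3) = -0.2518; q_3·v_4 = 0.2688·(-2) + 0.6073·0 + 0.3399·2 + 0.6583·(-1) + 0.1000·(-3) = -0.8163.
u_4 = v_4 + 0.2132·q_1 + 0.2518·q_2 + 0.8163·q_3 = (-1.6833, 0.5784, 2.4313, -0.6803, -2.7718).
‖u_4‖ = 4.1503, so q_4 = (-0.4056, 0.1394, 0.5858, -0.1639, -0.6679).
Qᵀb = (-2.1320, -0.9097, 2.4403, -2.3352).
Back-substitute: x_4 = -2.3352/4.1503 = -0.5627.
x_3 = (2.4403 + 0.8163·(-0.5627))/6.1111 = 0.3242.
x_2 = (-0.9097 + 0.4955·0.3242 + 0.2518·(-0.5627))/5.5963 = -0.1592.
x_1 = (-2.1320 − 2.7716·(-0.1592) − 0.6396·0.3242 + 0.2132·(-0.5627))/4.6904 = -0.4303.

x = (-0.4303, -0.1592, 0.3242, -0.5627)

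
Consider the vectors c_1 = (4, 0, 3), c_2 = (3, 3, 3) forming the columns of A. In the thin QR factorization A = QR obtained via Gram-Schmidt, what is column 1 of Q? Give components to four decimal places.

e_1 = c_1/‖c_1‖ = (4, 0, 3)/5.0000 = (0.8000, 0.0000, 0.6000).

e_1 = (0.8000, 0.0000, 0.6000)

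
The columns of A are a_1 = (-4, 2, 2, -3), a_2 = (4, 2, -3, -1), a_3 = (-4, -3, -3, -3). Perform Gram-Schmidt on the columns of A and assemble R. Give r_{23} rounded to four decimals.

r_{23} = -0.8497

q_1 = a_1/‖a_1‖ = (-4, 2, 2, -3)/5.7446 = (-0.6963, 0.3482, 0.3482, -0.5222).
r_{12} = q_1·a_2 = -2.6112.
u_2 = a_2 + 2.6112·q_1 = (2.1818, 2.9091, -2.0909, -2.3636).
‖u_2‖ = 4.8148, so q_2 = (0.4532, 0.6042, -0.4343, -0.4909).
r_{23} = q_2·a_3 = -0.8497.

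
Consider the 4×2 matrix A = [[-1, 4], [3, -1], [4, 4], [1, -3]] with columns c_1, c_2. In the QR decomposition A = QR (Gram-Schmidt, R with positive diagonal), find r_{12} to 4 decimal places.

c_1 = (-1, 3, 4, 1); ‖c_1‖ = 5.1962, so q_1 = (-0.1925, 0.5774, 0.7698, 0.1925).
r_{12} = q_1·c_2 = 1.1547.

r_{12} = 1.1547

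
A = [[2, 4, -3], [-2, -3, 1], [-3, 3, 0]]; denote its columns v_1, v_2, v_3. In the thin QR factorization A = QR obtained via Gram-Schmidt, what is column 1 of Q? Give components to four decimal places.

e_1 = v_1/‖v_1‖ = (2, -2, -3)/4.1231 = (0.4851, -0.4851, -0.7276).

e_1 = (0.4851, -0.4851, -0.7276)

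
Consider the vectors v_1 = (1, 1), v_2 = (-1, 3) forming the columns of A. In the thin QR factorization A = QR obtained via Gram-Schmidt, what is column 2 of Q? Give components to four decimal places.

q_2 = (-0.7071, 0.7071)

v_1 = (1, 1); ‖v_1‖ = 1.4142, so q_1 = (0.7071, 0.7071).
q_1·v_2 = 0.7071·(-1) + 0.7071·3 = 1.4142.
u_2 = v_2 − 1.4142·q_1 = (-2.0000, 2.0000).
‖u_2‖ = 2.8284, so q_2 = (-0.7071, 0.7071).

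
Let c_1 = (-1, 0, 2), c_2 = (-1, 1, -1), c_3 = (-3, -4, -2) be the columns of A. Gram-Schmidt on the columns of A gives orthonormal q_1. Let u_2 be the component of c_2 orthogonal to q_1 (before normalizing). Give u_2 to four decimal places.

u_2 = (-1.2000, 1.0000, -0.6000)

c_1 = (-1, 0, 2); ‖c_1‖ = 2.2361, so q_1 = (-0.4472, 0.0000, 0.8944).
q_1·c_2 = (-0.4472)·(-1) + 0.0000·1 + 0.8944·(-1) = -0.4472.
u_2 = c_2 + 0.4472·q_1 = (-1.2000, 1.0000, -0.6000).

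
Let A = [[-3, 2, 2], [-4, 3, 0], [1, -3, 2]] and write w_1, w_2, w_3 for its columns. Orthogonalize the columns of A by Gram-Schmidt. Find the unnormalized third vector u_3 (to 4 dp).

w_1 = (-3, -4, 1); ‖w_1‖ = 5.0990, so e_1 = (-0.5883, -0.7845, 0.1961).
e_1·w_2 = (-0.5883)·2 + (-0.7845)·3 + 0.1961·(-3) = -4.1184.
u_2 = w_2 + 4.1184·e_1 = (-0.4231, -0.2308, -2.1923).
‖u_2‖ = 2.2447, so e_2 = (-0.1885, -0.1028, -0.9767).
e_1·w_3 = (-0.5883)·2 + (-0.7845)·0 + 0.1961·2 = -0.7845; e_2·w_3 = (-0.1885)·2 + (-0.1028)·0 + (-0.9767)·2 = -2.3303.
u_3 = w_3 + 0.7845·e_1 + 2.3303·e_2 = (1.0992, -0.8550, -0.1221).

u_3 = (1.0992, -0.8550, -0.1221)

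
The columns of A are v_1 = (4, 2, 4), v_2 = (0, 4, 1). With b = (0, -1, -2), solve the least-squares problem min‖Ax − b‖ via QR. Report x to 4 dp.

x = (-0.2094, -0.2051)

v_1 = (4, 2, 4); ‖v_1‖ = 6.0000, so q_1 = (0.6667, 0.3333, 0.6667).
q_1·v_2 = 0.6667·0 + 0.3333·4 + 0.6667·1 = 2.0000.
u_2 = v_2 − 2.0000·q_1 = (-1.3333, 3.3333, -0.3333).
‖u_2‖ = 3.6056, so q_2 = (-0.3698, 0.9245, -0.0925).
Qᵀb = (-1.6667, -0.7396).
Back-substitute: x_2 = -0.7396/3.6056 = -0.2051.
x_1 = (-1.6667 − 2.0000·(-0.2051))/6.0000 = -0.2094.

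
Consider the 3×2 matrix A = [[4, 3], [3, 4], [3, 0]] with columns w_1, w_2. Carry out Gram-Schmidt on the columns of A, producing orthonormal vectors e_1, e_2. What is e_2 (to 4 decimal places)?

w_1 = (4, 3, 3); ‖w_1‖ = 5.8310, so e_1 = (0.6860, 0.5145, 0.5145).
e_1·w_2 = 0.6860·3 + 0.5145·4 + 0.5145·0 = 4.1160.
u_2 = w_2 − 4.1160·e_1 = (0.1765, 1.8824, -2.1176).
‖u_2‖ = 2.8388, so e_2 = (0.0622, 0.6631, -0.7460).

e_2 = (0.0622, 0.6631, -0.7460)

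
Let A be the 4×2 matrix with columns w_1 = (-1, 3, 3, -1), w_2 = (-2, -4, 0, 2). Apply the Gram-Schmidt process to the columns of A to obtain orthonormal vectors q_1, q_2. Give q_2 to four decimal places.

q_1 = w_1/‖w_1‖ = (-1, 3, 3, -1)/4.4721 = (-0.2236, 0.6708, 0.6708, -0.2236).
r_{12} = q_1·w_2 = -2.6833.
u_2 = w_2 + 2.6833·q_1 = (-2.6000, -2.2000, 1.8000, 1.4000).
‖u_2‖ = 4.0988, so q_2 = (-0.6343, -0.5367, 0.4392, 0.3416).

q_2 = (-0.6343, -0.5367, 0.4392, 0.3416)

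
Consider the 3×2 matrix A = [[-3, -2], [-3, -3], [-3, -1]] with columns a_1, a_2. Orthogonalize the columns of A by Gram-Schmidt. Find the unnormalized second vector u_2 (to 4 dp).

u_2 = (0.0000, -1.0000, 1.0000)

a_1 = (-3, -3, -3); ‖a_1‖ = 5.1962, so e_1 = (-0.5774, -0.5774, -0.5774).
e_1·a_2 = (-0.5774)·(-2) + (-0.5774)·(-3) + (-0.5774)·(-1) = 3.4641.
u_2 = a_2 − 3.4641·e_1 = (0.0000, -1.0000, 1.0000).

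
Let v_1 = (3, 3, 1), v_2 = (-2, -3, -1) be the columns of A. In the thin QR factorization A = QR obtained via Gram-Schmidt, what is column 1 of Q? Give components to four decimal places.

e_1 = (0.6882, 0.6882, 0.2294)

v_1 = (3, 3, 1); ‖v_1‖ = 4.3589, so e_1 = (0.6882, 0.6882, 0.2294).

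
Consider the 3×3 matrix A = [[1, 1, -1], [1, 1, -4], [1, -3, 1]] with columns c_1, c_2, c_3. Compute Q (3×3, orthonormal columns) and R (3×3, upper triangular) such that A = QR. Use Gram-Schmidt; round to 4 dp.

c_1 = (1, 1, 1); ‖c_1‖ = 1.7321, so q_1 = (0.5774, 0.5774, 0.5774).
q_1·c_2 = 0.5774·1 + 0.5774·1 + 0.5774·(-3) = -0.5774.
u_2 = c_2 + 0.5774·q_1 = (1.3333, 1.3333, -2.6667).
‖u_2‖ = 3.2660, so q_2 = (0.4082, 0.4082, -0.8165).
q_1·c_3 = 0.5774·(-1) + 0.5774·(-4) + 0.5774·1 = -2.3094; q_2·c_3 = 0.4082·(-1) + 0.4082·(-4) + (-0.8165)·1 = -2.8577.
u_3 = c_3 + 2.3094·q_1 + 2.8577·q_2 = (1.5000, -1.5000, 0.0000).
‖u_3‖ = 2.1213, so q_3 = (0.7071, -0.7071, 0.0000).

Q = [[0.5774, 0.4082, 0.7071], [0.5774, 0.4082, -0.7071], [0.5774, -0.8165, 0.0000]], R = [[1.7321, -0.5774, -2.3094], [0.0000, 3.2660, -2.8577], [0.0000, 0.0000, 2.1213]]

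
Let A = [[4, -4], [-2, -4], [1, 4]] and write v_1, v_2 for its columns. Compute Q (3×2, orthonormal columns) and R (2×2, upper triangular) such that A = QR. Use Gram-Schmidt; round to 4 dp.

Q = [[0.8729, -0.4711], [-0.4364, -0.6374], [0.2182, 0.6097]], R = [[4.5826, -0.8729], [0.0000, 6.8730]]

v_1 = (4, -2, 1); ‖v_1‖ = 4.5826, so q_1 = (0.8729, -0.4364, 0.2182).
q_1·v_2 = 0.8729·(-4) + (-0.4364)·(-4) + 0.2182·4 = -0.8729.
u_2 = v_2 + 0.8729·q_1 = (-3.2381, -4.3810, 4.1905).
‖u_2‖ = 6.8730, so q_2 = (-0.4711, -0.6374, 0.6097).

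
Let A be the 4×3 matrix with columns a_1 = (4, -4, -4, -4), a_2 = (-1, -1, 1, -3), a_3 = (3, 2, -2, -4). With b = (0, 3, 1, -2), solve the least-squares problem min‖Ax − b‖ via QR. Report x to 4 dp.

a_1 = (4, -4, -4, -4); ‖a_1‖ = 8.0000, so q_1 = (0.5000, -0.5000, -0.5000, -0.5000).
q_1·a_2 = 0.5000·(-1) + (-0.5000)·(-1) + (-0.5000)·1 + (-0.5000)·(-3) = 1.0000.
u_2 = a_2 − 1.0000·q_1 = (-1.5000, -0.5000, 1.5000, -2.5000).
‖u_2‖ = 3.3166, so q_2 = (-0.4523, -0.1508, 0.4523, -0.7538).
q_1·a_3 = 0.5000·3 + (-0.5000)·2 + (-0.5000)·(-2) + (-0.5000)·(-4) = 3.5000; q_2·a_3 = (-0.4523)·3 + (-0.1508)·2 + 0.4523·(-2) + (-0.7538)·(-4) = 0.4523.
u_3 = a_3 − 3.5000·q_1 − 0.4523·q_2 = (1.4545, 3.8182, -0.4545, -1.9091).
‖u_3‖ = 4.5327, so q_3 = (0.3209, 0.8424, -0.1003, -0.4212).
Qᵀb = (-1.0000, 1.5076, 3.2692).
Back-substitute: x_3 = 3.2692/4.5327 = 0.7212.
x_2 = (1.5076 − 0.4523·0.7212)/3.3166 = 0.3562.
x_1 = (-1.0000 − 1.0000·0.3562 − 3.5000·0.7212)/8.0000 = -0.4851.

x = (-0.4851, 0.3562, 0.7212)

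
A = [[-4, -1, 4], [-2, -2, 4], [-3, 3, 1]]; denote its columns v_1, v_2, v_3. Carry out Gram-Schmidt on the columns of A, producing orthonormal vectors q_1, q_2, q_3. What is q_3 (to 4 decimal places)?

v_1 = (-4, -2, -3); ‖v_1‖ = 5.3852, so q_1 = (-0.7428, -0.3714, -0.5571).
q_1·v_2 = (-0.7428)·(-1) + (-0.3714)·(-2) + (-0.5571)·3 = -0.1857.
u_2 = v_2 + 0.1857·q_1 = (-1.1379, -2.0690, 2.8966).
‖u_2‖ = 3.7370, so q_2 = (-0.3045, -0.5536, 0.7751).
q_1·v_3 = (-0.7428)·4 + (-0.3714)·4 + (-0.5571)·1 = -5.0138; q_2·v_3 = (-0.3045)·4 + (-0.5536)·4 + 0.7751·1 = -2.6575.
u_3 = v_3 + 5.0138·q_1 + 2.6575·q_2 = (-0.5333, 0.6667, 0.2667).
‖u_3‖ = 0.8944, so q_3 = (-0.5963, 0.7454, 0.2981).

q_3 = (-0.5963, 0.7454, 0.2981)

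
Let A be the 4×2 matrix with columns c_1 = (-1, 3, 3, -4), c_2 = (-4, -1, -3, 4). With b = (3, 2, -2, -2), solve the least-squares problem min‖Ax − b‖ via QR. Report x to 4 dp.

x = (-0.1946, -0.4922)

c_1 = (-1, 3, 3, -4); ‖c_1‖ = 5.9161, so e_1 = (-0.1690, 0.5071, 0.5071, -0.6761).
e_1·c_2 = (-0.1690)·(-4) + 0.5071·(-1) + 0.5071·(-3) + (-0.6761)·4 = -4.0567.
u_2 = c_2 + 4.0567·e_1 = (-4.6857, 1.0571, -0.9429, 1.2571).
‖u_2‖ = 5.0540, so e_2 = (-0.9271, 0.2092, -0.1866, 0.2487).
Qᵀb = (0.8452, -2.4874).
Back-substitute: x_2 = -2.4874/5.0540 = -0.4922.
x_1 = (0.8452 + 4.0567·(-0.4922))/5.9161 = -0.1946.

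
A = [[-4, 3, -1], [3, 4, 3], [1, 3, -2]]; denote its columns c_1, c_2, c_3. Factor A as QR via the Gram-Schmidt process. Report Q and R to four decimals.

Q = [[-0.7845, 0.5967, 0.1690], [0.5883, 0.6298, 0.5071], [0.1961, 0.4972, -0.8452]], R = [[5.0990, 0.5883, 2.1573], [0.0000, 5.8012, 0.2983], [0.0000, 0.0000, 3.0426]]

q_1 = c_1/‖c_1‖ = (-4, 3, 1)/5.0990 = (-0.7845, 0.5883, 0.1961).
r_{12} = q_1·c_2 = 0.5883.
u_2 = c_2 − 0.5883·q_1 = (3.4615, 3.6538, 2.8846).
‖u_2‖ = 5.8012, so q_2 = (0.5967, 0.6298, 0.4972).
r_{13} = q_1·c_3 = 2.1573; r_{23} = q_2·c_3 = 0.2983.
u_3 = c_3 − 2.1573·q_1 − 0.2983·q_2 = (0.5143, 1.5429, -2.5714).
‖u_3‖ = 3.0426, so q_3 = (0.1690, 0.5071, -0.8452).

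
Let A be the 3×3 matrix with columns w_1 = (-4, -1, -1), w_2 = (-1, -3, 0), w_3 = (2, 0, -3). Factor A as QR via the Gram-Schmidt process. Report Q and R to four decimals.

Q = [[-0.9428, 0.2059, 0.2621], [-0.2357, -0.9679, -0.0874], [-0.2357, 0.1442, -0.9611]], R = [[4.2426, 1.6499, -1.1785], [0.0000, 2.6977, -0.0206], [0.0000, 0.0000, 3.4074]]

e_1 = w_1/‖w_1‖ = (-4, -1, -1)/4.2426 = (-0.9428, -0.2357, -0.2357).
r_{12} = e_1·w_2 = 1.6499.
u_2 = w_2 − 1.6499·e_1 = (0.5556, -2.6111, 0.3889).
‖u_2‖ = 2.6977, so e_2 = (0.2059, -0.9679, 0.1442).
r_{13} = e_1·w_3 = -1.1785; r_{23} = e_2·w_3 = -0.0206.
u_3 = w_3 + 1.1785·e_1 + 0.0206·e_2 = (0.8931, -0.2977, -3.2748).
‖u_3‖ = 3.4074, so e_3 = (0.2621, -0.0874, -0.9611).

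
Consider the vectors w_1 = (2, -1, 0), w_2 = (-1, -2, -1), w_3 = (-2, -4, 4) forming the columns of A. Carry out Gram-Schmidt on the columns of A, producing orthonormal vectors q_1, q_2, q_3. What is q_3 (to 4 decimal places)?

q_1 = w_1/‖w_1‖ = (2, -1, 0)/2.2361 = (0.8944, -0.4472, 0.0000).
r_{12} = q_1·w_2 = 0.0000.
u_2 = w_2 + 0.0000·q_1 = (-1.0000, -2.0000, -1.0000).
‖u_2‖ = 2.4495, so q_2 = (-0.4082, -0.8165, -0.4082).
r_{13} = q_1·w_3 = 0.0000; r_{23} = q_2·w_3 = 2.4495.
u_3 = w_3 + 0.0000·q_1 − 2.4495·q_2 = (-1.0000, -2.0000, 5.0000).
‖u_3‖ = 5.4772, so q_3 = (-0.1826, -0.3651, 0.9129).

q_3 = (-0.1826, -0.3651, 0.9129)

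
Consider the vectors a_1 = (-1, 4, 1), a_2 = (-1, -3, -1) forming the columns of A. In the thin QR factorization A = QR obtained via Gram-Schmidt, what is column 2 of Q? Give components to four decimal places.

q_1 = a_1/‖a_1‖ = (-1, 4, 1)/4.2426 = (-0.2357, 0.9428, 0.2357).
r_{12} = q_1·a_2 = -2.8284.
u_2 = a_2 + 2.8284·q_1 = (-1.6667, -0.3333, -0.3333).
‖u_2‖ = 1.7321, so q_2 = (-0.9623, -0.1925, -0.1925).

q_2 = (-0.9623, -0.1925, -0.1925)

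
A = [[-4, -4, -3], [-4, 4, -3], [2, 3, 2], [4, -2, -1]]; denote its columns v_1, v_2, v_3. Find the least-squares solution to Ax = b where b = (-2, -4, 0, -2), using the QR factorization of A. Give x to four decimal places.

v_1 = (-4, -4, 2, 4); ‖v_1‖ = 7.2111, so e_1 = (-0.5547, -0.5547, 0.2774, 0.5547).
e_1·v_2 = (-0.5547)·(-4) + (-0.5547)·4 + 0.2774·3 + 0.5547·(-2) = -0.2774.
u_2 = v_2 + 0.2774·e_1 = (-4.1538, 3.8462, 3.0769, -1.8462).
‖u_2‖ = 6.7025, so e_2 = (-0.6197, 0.5738, 0.4591, -0.2754).
e_1·v_3 = (-0.5547)·(-3) + (-0.5547)·(-3) + 0.2774·2 + 0.5547·(-1) = 3.3282; e_2·v_3 = (-0.6197)·(-3) + 0.5738·(-3) + 0.4591·2 + (-0.2754)·(-1) = 1.3313.
u_3 = v_3 − 3.3282·e_1 − 1.3313·e_2 = (-0.3288, -1.9178, 0.4658, -2.4795).
‖u_3‖ = 3.1860, so e_3 = (-0.1032, -0.6019, 0.1462, -0.7782).
Qᵀb = (2.2188, -0.5050, 4.1706).
Back-substitute: x_3 = 4.1706/3.1860 = 1.3090.
x_2 = (-0.5050 − 1.3313·1.3090)/6.7025 = -0.3354.
x_1 = (2.2188 + 0.2774·(-0.3354) − 3.3282·1.3090)/7.2111 = -0.3094.

x = (-0.3094, -0.3354, 1.3090)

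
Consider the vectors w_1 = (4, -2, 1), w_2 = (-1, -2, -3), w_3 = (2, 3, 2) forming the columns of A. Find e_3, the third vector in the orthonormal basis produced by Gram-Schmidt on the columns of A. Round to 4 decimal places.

w_1 = (4, -2, 1); ‖w_1‖ = 4.5826, so e_1 = (0.8729, -0.4364, 0.2182).
e_1·w_2 = 0.8729·(-1) + (-0.4364)·(-2) + 0.2182·(-3) = -0.6547.
u_2 = w_2 + 0.6547·e_1 = (-0.4286, -2.2857, -2.8571).
‖u_2‖ = 3.6839, so e_2 = (-0.1163, -0.6205, -0.7756).
e_1·w_3 = 0.8729·2 + (-0.4364)·3 + 0.2182·2 = 0.8729; e_2·w_3 = (-0.1163)·2 + (-0.6205)·3 + (-0.7756)·2 = -3.6452.
u_3 = w_3 − 0.8729·e_1 + 3.6452·e_2 = (0.8140, 1.1193, -1.0175).
‖u_3‖ = 1.7178, so e_3 = (0.4739, 0.6516, -0.5923).

e_3 = (0.4739, 0.6516, -0.5923)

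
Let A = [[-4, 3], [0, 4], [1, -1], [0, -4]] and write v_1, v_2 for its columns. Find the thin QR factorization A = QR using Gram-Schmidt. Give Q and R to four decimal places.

Q = [[-0.9701, -0.0104], [0.0000, 0.7065], [0.2425, -0.0416], [0.0000, -0.7065]], R = [[4.1231, -3.1530], [0.0000, 5.6621]]

v_1 = (-4, 0, 1, 0); ‖v_1‖ = 4.1231, so q_1 = (-0.9701, 0.0000, 0.2425, 0.0000).
q_1·v_2 = (-0.9701)·3 + 0.0000·4 + 0.2425·(-1) + 0.0000·(-4) = -3.1530.
u_2 = v_2 + 3.1530·q_1 = (-0.0588, 4.0000, -0.2353, -4.0000).
‖u_2‖ = 5.6621, so q_2 = (-0.0104, 0.7065, -0.0416, -0.7065).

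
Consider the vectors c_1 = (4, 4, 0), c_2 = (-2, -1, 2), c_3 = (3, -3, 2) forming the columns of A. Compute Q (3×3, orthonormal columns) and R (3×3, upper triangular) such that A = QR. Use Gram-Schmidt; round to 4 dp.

Q = [[0.7071, -0.2357, 0.6667], [0.7071, 0.2357, -0.6667], [0.0000, 0.9428, 0.3333]], R = [[5.6569, -2.1213, 0.0000], [0.0000, 2.1213, 0.4714], [0.0000, 0.0000, 4.6667]]

c_1 = (4, 4, 0); ‖c_1‖ = 5.6569, so e_1 = (0.7071, 0.7071, 0.0000).
e_1·c_2 = 0.7071·(-2) + 0.7071·(-1) + 0.0000·2 = -2.1213.
u_2 = c_2 + 2.1213·e_1 = (-0.5000, 0.5000, 2.0000).
‖u_2‖ = 2.1213, so e_2 = (-0.2357, 0.2357, 0.9428).
e_1·c_3 = 0.7071·3 + 0.7071·(-3) + 0.0000·2 = 0.0000; e_2·c_3 = (-0.2357)·3 + 0.2357·(-3) + 0.9428·2 = 0.4714.
u_3 = c_3 + 0.0000·e_1 − 0.4714·e_2 = (3.1111, -3.1111, 1.5556).
‖u_3‖ = 4.6667, so e_3 = (0.6667, -0.6667, 0.3333).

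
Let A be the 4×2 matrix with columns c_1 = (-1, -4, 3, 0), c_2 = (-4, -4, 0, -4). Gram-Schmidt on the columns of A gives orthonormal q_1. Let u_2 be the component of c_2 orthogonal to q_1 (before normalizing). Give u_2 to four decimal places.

u_2 = (-3.2308, -0.9231, -2.3077, -4.0000)

c_1 = (-1, -4, 3, 0); ‖c_1‖ = 5.0990, so q_1 = (-0.1961, -0.7845, 0.5883, 0.0000).
q_1·c_2 = (-0.1961)·(-4) + (-0.7845)·(-4) + 0.5883·0 + 0.0000·(-4) = 3.9223.
u_2 = c_2 − 3.9223·q_1 = (-3.2308, -0.9231, -2.3077, -4.0000).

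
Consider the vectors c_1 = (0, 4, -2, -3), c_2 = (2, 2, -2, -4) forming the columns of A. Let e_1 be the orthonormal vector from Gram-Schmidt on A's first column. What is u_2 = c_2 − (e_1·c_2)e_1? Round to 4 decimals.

u_2 = (2.0000, -1.3103, -0.3448, -1.5172)

e_1 = c_1/‖c_1‖ = (0, 4, -2, -3)/5.3852 = (0.0000, 0.7428, -0.3714, -0.5571).
r_{12} = e_1·c_2 = 4.4567.
u_2 = c_2 − 4.4567·e_1 = (2.0000, -1.3103, -0.3448, -1.5172).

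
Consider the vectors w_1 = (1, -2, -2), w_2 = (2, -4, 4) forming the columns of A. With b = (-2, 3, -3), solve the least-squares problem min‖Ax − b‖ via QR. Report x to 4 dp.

e_1 = w_1/‖w_1‖ = (1, -2, -2)/3.0000 = (0.3333, -0.6667, -0.6667).
r_{12} = e_1·w_2 = 0.6667.
u_2 = w_2 − 0.6667·e_1 = (1.7778, -3.5556, 4.4444).
‖u_2‖ = 5.9628, so e_2 = (0.2981, -0.5963, 0.7454).
Qᵀb = (-0.6667, -4.6212).
Back-substitute: x_2 = -4.6212/5.9628 = -0.7750.
x_1 = (-0.6667 − 0.6667·(-0.7750))/3.0000 = -0.0500.

x = (-0.0500, -0.7750)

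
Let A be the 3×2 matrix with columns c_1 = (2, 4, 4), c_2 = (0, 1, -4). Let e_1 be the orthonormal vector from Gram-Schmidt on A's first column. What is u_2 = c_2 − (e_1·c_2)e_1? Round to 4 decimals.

c_1 = (2, 4, 4); ‖c_1‖ = 6.0000, so e_1 = (0.3333, 0.6667, 0.6667).
e_1·c_2 = 0.3333·0 + 0.6667·1 + 0.6667·(-4) = -2.0000.
u_2 = c_2 + 2.0000·e_1 = (0.6667, 2.3333, -2.6667).

u_2 = (0.6667, 2.3333, -2.6667)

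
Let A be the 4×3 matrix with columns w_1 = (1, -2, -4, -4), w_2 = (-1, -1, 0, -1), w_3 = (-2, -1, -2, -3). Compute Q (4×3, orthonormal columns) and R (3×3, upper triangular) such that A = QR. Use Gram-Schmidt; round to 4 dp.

Q = [[0.1644, -0.7446, -0.5870], [-0.3288, -0.4786, 0.7044], [-0.6576, 0.3546, -0.3815], [-0.6576, -0.3014, -0.1174]], R = [[6.0828, 0.8220, 3.2880], [0.0000, 1.5246, 2.1628], [0.0000, 0.0000, 1.5848]]

w_1 = (1, -2, -4, -4); ‖w_1‖ = 6.0828, so e_1 = (0.1644, -0.3288, -0.6576, -0.6576).
e_1·w_2 = 0.1644·(-1) + (-0.3288)·(-1) + (-0.6576)·0 + (-0.6576)·(-1) = 0.8220.
u_2 = w_2 − 0.8220·e_1 = (-1.1351, -0.7297, 0.5405, -0.4595).
‖u_2‖ = 1.5246, so e_2 = (-0.7446, -0.4786, 0.3546, -0.3014).
e_1·w_3 = 0.1644·(-2) + (-0.3288)·(-1) + (-0.6576)·(-2) + (-0.6576)·(-3) = 3.2880; e_2·w_3 = (-0.7446)·(-2) + (-0.4786)·(-1) + 0.3546·(-2) + (-0.3014)·(-3) = 2.1628.
u_3 = w_3 − 3.2880·e_1 − 2.1628·e_2 = (-0.9302, 1.1163, -0.6047, -0.1860).
‖u_3‖ = 1.5848, so e_3 = (-0.5870, 0.7044, -0.3815, -0.1174).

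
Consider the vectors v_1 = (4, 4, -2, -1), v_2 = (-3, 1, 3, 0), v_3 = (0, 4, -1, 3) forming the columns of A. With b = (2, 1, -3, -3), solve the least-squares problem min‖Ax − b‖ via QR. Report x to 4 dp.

q_1 = v_1/‖v_1‖ = (4, 4, -2, -1)/6.0828 = (0.6576, 0.6576, -0.3288, -0.1644).
r_{12} = q_1·v_2 = -2.3016.
u_2 = v_2 + 2.3016·q_1 = (-1.4865, 2.5135, 2.2432, -0.3784).
‖u_2‖ = 3.7017, so q_2 = (-0.4016, 0.6790, 0.6060, -0.1022).
r_{13} = q_1·v_3 = 2.4660; r_{23} = q_2·v_3 = 1.8034.
u_3 = v_3 − 2.4660·q_1 − 1.8034·q_2 = (-0.8974, 1.1538, -1.2821, 3.5897).
‖u_3‖ = 4.0825, so q_3 = (-0.2198, 0.2826, -0.3140, 0.8793).
Qᵀb = (3.4524, -1.6355, -1.8528).
Back-substitute: x_3 = -1.8528/4.0825 = -0.4538.
x_2 = (-1.6355 − 1.8034·(-0.4538))/3.7017 = -0.2207.
x_1 = (3.4524 + 2.3016·(-0.2207) − 2.4660·(-0.4538))/6.0828 = 0.6680.

x = (0.6680, -0.2207, -0.4538)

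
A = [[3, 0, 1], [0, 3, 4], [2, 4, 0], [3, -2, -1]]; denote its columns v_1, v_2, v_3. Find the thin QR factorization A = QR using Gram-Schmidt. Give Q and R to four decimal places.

v_1 = (3, 0, 2, 3); ‖v_1‖ = 4.6904, so e_1 = (0.6396, 0.0000, 0.4264, 0.6396).
e_1·v_2 = 0.6396·0 + 0.0000·3 + 0.4264·4 + 0.6396·(-2) = 0.4264.
u_2 = v_2 − 0.4264·e_1 = (-0.2727, 3.0000, 3.8182, -2.2727).
‖u_2‖ = 5.3683, so e_2 = (-0.0508, 0.5588, 0.7113, -0.4234).
e_1·v_3 = 0.6396·1 + 0.0000·4 + 0.4264·0 + 0.6396·(-1) = 0.0000; e_2·v_3 = (-0.0508)·1 + 0.5588·4 + 0.7113·0 + (-0.4234)·(-1) = 2.6079.
u_3 = v_3 + 0.0000·e_1 − 2.6079·e_2 = (1.1325, 2.5426, -1.8549, 0.1041).
‖u_3‖ = 3.3465, so e_3 = (0.3384, 0.7598, -0.5543, 0.0311).

Q = [[0.6396, -0.0508, 0.3384], [0.0000, 0.5588, 0.7598], [0.4264, 0.7113, -0.5543], [0.6396, -0.4234, 0.0311]], R = [[4.6904, 0.4264, 0.0000], [0.0000, 5.3683, 2.6079], [0.0000, 0.0000, 3.3465]]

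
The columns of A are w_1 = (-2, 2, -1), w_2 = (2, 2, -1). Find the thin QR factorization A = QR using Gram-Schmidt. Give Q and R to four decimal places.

Q = [[-0.6667, 0.7454], [0.6667, 0.5963], [-0.3333, -0.2981]], R = [[3.0000, 0.3333], [0.0000, 2.9814]]

e_1 = w_1/‖w_1‖ = (-2, 2, -1)/3.0000 = (-0.6667, 0.6667, -0.3333).
r_{12} = e_1·w_2 = 0.3333.
u_2 = w_2 − 0.3333·e_1 = (2.2222, 1.7778, -0.8889).
‖u_2‖ = 2.9814, so e_2 = (0.7454, 0.5963, -0.2981).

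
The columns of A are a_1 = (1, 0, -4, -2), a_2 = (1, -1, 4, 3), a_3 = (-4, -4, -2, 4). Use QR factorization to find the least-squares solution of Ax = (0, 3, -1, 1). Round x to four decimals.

x = (-0.2590, -0.3333, -0.1097)

q_1 = a_1/‖a_1‖ = (1, 0, -4, -2)/4.5826 = (0.2182, 0.0000, -0.8729, -0.4364).
r_{12} = q_1·a_2 = -4.5826.
u_2 = a_2 + 4.5826·q_1 = (2.0000, -1.0000, 0.0000, 1.0000).
‖u_2‖ = 2.4495, so q_2 = (0.8165, -0.4082, 0.0000, 0.4082).
r_{13} = q_1·a_3 = -0.8729; r_{23} = q_2·a_3 = 0.0000.
u_3 = a_3 + 0.8729·q_1 + 0.0000·q_2 = (-3.8095, -4.0000, -2.7619, 3.6190).
‖u_3‖ = 7.1581, so q_3 = (-0.5322, -0.5588, -0.3858, 0.5056).
Qᵀb = (0.4364, -0.8165, -0.7850).
Back-substitute: x_3 = -0.7850/7.1581 = -0.1097.
x_2 = (-0.8165 + 0.0000·(-0.1097))/2.4495 = -0.3333.
x_1 = (0.4364 + 4.5826·(-0.3333) + 0.8729·(-0.1097))/4.5826 = -0.2590.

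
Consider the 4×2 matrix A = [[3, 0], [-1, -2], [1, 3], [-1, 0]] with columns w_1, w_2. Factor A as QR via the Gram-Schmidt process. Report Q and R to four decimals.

Q = [[0.8660, -0.3783], [-0.2887, -0.4792], [0.2887, 0.7819], [-0.2887, 0.1261]], R = [[3.4641, 1.4434], [0.0000, 3.3040]]

q_1 = w_1/‖w_1‖ = (3, -1, 1, -1)/3.4641 = (0.8660, -0.2887, 0.2887, -0.2887).
r_{12} = q_1·w_2 = 1.4434.
u_2 = w_2 − 1.4434·q_1 = (-1.2500, -1.5833, 2.5833, 0.4167).
‖u_2‖ = 3.3040, so q_2 = (-0.3783, -0.4792, 0.7819, 0.1261).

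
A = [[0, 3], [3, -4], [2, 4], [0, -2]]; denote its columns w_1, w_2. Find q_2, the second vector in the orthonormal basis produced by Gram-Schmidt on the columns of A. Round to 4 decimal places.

w_1 = (0, 3, 2, 0); ‖w_1‖ = 3.6056, so q_1 = (0.0000, 0.8321, 0.5547, 0.0000).
q_1·w_2 = 0.0000·3 + 0.8321·(-4) + 0.5547·4 + 0.0000·(-2) = -1.1094.
u_2 = w_2 + 1.1094·q_1 = (3.0000, -3.0769, 4.6154, -2.0000).
‖u_2‖ = 6.6158, so q_2 = (0.4535, -0.4651, 0.6976, -0.3023).

q_2 = (0.4535, -0.4651, 0.6976, -0.3023)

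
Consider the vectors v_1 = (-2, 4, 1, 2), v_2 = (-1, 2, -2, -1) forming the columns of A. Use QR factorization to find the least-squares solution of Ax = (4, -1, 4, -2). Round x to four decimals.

x = (-0.2243, -1.0654)

q_1 = v_1/‖v_1‖ = (-2, 4, 1, 2)/5.0000 = (-0.4000, 0.8000, 0.2000, 0.4000).
r_{12} = q_1·v_2 = 1.2000.
u_2 = v_2 − 1.2000·q_1 = (-0.5200, 1.0400, -2.2400, -1.4800).
‖u_2‖ = 2.9257, so q_2 = (-0.1777, 0.3555, -0.7656, -0.5059).
Qᵀb = (-2.4000, -3.1172).
Back-substitute: x_2 = -3.1172/2.9257 = -1.0654.
x_1 = (-2.4000 − 1.2000·(-1.0654))/5.0000 = -0.2243.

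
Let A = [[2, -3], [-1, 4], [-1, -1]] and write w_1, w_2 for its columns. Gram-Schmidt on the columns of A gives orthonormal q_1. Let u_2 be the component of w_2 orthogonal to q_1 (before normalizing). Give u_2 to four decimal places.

u_2 = (0.0000, 2.5000, -2.5000)

w_1 = (2, -1, -1); ‖w_1‖ = 2.4495, so q_1 = (0.8165, -0.4082, -0.4082).
q_1·w_2 = 0.8165·(-3) + (-0.4082)·4 + (-0.4082)·(-1) = -3.6742.
u_2 = w_2 + 3.6742·q_1 = (0.0000, 2.5000, -2.5000).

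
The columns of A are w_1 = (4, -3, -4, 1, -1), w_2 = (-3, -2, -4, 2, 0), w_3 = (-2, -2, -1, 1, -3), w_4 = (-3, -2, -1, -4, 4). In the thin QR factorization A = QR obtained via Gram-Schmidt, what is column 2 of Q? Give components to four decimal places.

q_2 = (-0.7559, -0.2135, -0.5296, 0.3160, 0.0512)

q_1 = w_1/‖w_1‖ = (4, -3, -4, 1, -1)/6.5574 = (0.6100, -0.4575, -0.6100, 0.1525, -0.1525).
r_{12} = q_1·w_2 = 1.8300.
u_2 = w_2 − 1.8300·q_1 = (-4.1163, -1.1628, -2.8837, 1.7209, 0.2791).
‖u_2‖ = 5.4453, so q_2 = (-0.7559, -0.2135, -0.5296, 0.3160, 0.0512).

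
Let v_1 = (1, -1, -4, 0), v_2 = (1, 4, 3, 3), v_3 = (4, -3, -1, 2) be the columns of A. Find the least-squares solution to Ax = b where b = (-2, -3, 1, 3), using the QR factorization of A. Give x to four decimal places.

x = (-0.6281, -0.2713, 0.3851)

v_1 = (1, -1, -4, 0); ‖v_1‖ = 4.2426, so e_1 = (0.2357, -0.2357, -0.9428, 0.0000).
e_1·v_2 = 0.2357·1 + (-0.2357)·4 + (-0.9428)·3 + 0.0000·3 = -3.5355.
u_2 = v_2 + 3.5355·e_1 = (1.8333, 3.1667, -0.3333, 3.0000).
‖u_2‖ = 4.7434, so e_2 = (0.3865, 0.6676, -0.0703, 0.6325).
e_1·v_3 = 0.2357·4 + (-0.2357)·(-3) + (-0.9428)·(-1) + 0.0000·2 = 2.5927; e_2·v_3 = 0.3865·4 + 0.6676·(-3) + (-0.0703)·(-1) + 0.6325·2 = 0.8784.
u_3 = v_3 − 2.5927·e_1 − 0.8784·e_2 = (3.0494, -2.9753, 1.5062, 1.4444).
‖u_3‖ = 4.7441, so e_3 = (0.6428, -0.6272, 0.3175, 0.3045).
Qᵀb = (-0.7071, -0.9487, 1.8268).
Back-substitute: x_3 = 1.8268/4.7441 = 0.3851.
x_2 = (-0.9487 − 0.8784·0.3851)/4.7434 = -0.2713.
x_1 = (-0.7071 + 3.5355·(-0.2713) − 2.5927·0.3851)/4.2426 = -0.6281.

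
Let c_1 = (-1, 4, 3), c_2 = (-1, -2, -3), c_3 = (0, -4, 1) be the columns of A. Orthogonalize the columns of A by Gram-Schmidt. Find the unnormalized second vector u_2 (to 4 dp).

u_2 = (-1.6154, 0.4615, -1.1538)

c_1 = (-1, 4, 3); ‖c_1‖ = 5.0990, so q_1 = (-0.1961, 0.7845, 0.5883).
q_1·c_2 = (-0.1961)·(-1) + 0.7845·(-2) + 0.5883·(-3) = -3.1379.
u_2 = c_2 + 3.1379·q_1 = (-1.6154, 0.4615, -1.1538).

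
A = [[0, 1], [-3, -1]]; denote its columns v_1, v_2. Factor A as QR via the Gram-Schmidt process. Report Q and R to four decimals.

Q = [[0.0000, 1.0000], [-1.0000, 0.0000]], R = [[3.0000, 1.0000], [0.0000, 1.0000]]

q_1 = v_1/‖v_1‖ = (0, -3)/3.0000 = (0.0000, -1.0000).
r_{12} = q_1·v_2 = 1.0000.
u_2 = v_2 − 1.0000·q_1 = (1.0000, 0.0000).
‖u_2‖ = 1.0000, so q_2 = (1.0000, 0.0000).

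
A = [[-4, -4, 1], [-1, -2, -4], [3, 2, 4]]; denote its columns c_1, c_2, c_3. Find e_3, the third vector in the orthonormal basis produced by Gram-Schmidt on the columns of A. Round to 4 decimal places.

e_1 = c_1/‖c_1‖ = (-4, -1, 3)/5.0990 = (-0.7845, -0.1961, 0.5883).
r_{12} = e_1·c_2 = 4.7068.
u_2 = c_2 − 4.7068·e_1 = (-0.3077, -1.0769, -0.7692).
‖u_2‖ = 1.3587, so e_2 = (-0.2265, -0.7926, -0.5661).
r_{13} = e_1·c_3 = 2.3534; r_{23} = e_2·c_3 = 0.6794.
u_3 = c_3 − 2.3534·e_1 − 0.6794·e_2 = (3.0000, -3.0000, 3.0000).
‖u_3‖ = 5.1962, so e_3 = (0.5774, -0.5774, 0.5774).

e_3 = (0.5774, -0.5774, 0.5774)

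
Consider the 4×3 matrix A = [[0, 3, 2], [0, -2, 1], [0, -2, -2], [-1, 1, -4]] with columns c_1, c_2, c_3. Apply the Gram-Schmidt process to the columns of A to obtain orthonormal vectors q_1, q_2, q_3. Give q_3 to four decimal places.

c_1 = (0, 0, 0, -1); ‖c_1‖ = 1.0000, so q_1 = (0.0000, 0.0000, 0.0000, -1.0000).
q_1·c_2 = 0.0000·3 + 0.0000·(-2) + 0.0000·(-2) + (-1.0000)·1 = -1.0000.
u_2 = c_2 + 1.0000·q_1 = (3.0000, -2.0000, -2.0000, 0.0000).
‖u_2‖ = 4.1231, so q_2 = (0.7276, -0.4851, -0.4851, 0.0000).
q_1·c_3 = 0.0000·2 + 0.0000·1 + 0.0000·(-2) + (-1.0000)·(-4) = 4.0000; q_2·c_3 = 0.7276·2 + (-0.4851)·1 + (-0.4851)·(-2) + 0.0000·(-4) = 1.9403.
u_3 = c_3 − 4.0000·q_1 − 1.9403·q_2 = (0.5882, 1.9412, -1.0588, 0.0000).
‖u_3‖ = 2.2881, so q_3 = (0.2571, 0.8484, -0.4628, 0.0000).

q_3 = (0.2571, 0.8484, -0.4628, 0.0000)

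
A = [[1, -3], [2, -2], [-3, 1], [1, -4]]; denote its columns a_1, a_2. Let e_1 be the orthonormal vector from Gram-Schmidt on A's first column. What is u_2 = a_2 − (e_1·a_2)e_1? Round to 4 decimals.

u_2 = (-2.0667, -0.1333, -1.8000, -3.0667)

a_1 = (1, 2, -3, 1); ‖a_1‖ = 3.8730, so e_1 = (0.2582, 0.5164, -0.7746, 0.2582).
e_1·a_2 = 0.2582·(-3) + 0.5164·(-2) + (-0.7746)·1 + 0.2582·(-4) = -3.6148.
u_2 = a_2 + 3.6148·e_1 = (-2.0667, -0.1333, -1.8000, -3.0667).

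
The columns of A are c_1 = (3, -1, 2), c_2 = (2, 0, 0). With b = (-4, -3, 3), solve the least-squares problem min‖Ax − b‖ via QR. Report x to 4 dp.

c_1 = (3, -1, 2); ‖c_1‖ = 3.7417, so q_1 = (0.8018, -0.2673, 0.5345).
q_1·c_2 = 0.8018·2 + (-0.2673)·0 + 0.5345·0 = 1.6036.
u_2 = c_2 − 1.6036·q_1 = (0.7143, 0.4286, -0.8571).
‖u_2‖ = 1.1952, so q_2 = (0.5976, 0.3586, -0.7171).
Qᵀb = (-0.8018, -5.6176).
Back-substitute: x_2 = -5.6176/1.1952 = -4.7000.
x_1 = (-0.8018 − 1.6036·(-4.7000))/3.7417 = 1.8000.

x = (1.8000, -4.7000)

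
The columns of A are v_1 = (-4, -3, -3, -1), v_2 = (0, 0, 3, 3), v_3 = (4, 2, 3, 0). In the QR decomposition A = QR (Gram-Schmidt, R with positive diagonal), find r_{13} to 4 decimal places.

v_1 = (-4, -3, -3, -1); ‖v_1‖ = 5.9161, so e_1 = (-0.6761, -0.5071, -0.5071, -0.1690).
r_{13} = e_1·v_3 = -5.2400.

r_{13} = -5.2400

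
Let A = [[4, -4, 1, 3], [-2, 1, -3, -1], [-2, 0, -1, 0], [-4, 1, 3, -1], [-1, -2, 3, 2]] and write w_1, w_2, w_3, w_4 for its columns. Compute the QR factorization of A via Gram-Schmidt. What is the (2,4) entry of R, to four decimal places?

w_1 = (4, -2, -2, -4, -1); ‖w_1‖ = 6.4031, so e_1 = (0.6247, -0.3123, -0.3123, -0.6247, -0.1562).
e_1·w_2 = 0.6247·(-4) + (-0.3123)·1 + (-0.3123)·0 + (-0.6247)·1 + (-0.1562)·(-2) = -3.1235.
u_2 = w_2 + 3.1235·e_1 = (-2.0488, 0.0244, -0.9756, -0.9512, -2.4878).
‖u_2‖ = 3.4991, so e_2 = (-0.5855, 0.0070, -0.2788, -0.2718, -0.7110).
r_{24} = e_2·w_4 = -2.9136.

r_{24} = -2.9136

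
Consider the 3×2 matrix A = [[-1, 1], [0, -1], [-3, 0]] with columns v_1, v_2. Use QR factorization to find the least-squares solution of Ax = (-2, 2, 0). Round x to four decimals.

v_1 = (-1, 0, -3); ‖v_1‖ = 3.1623, so e_1 = (-0.3162, 0.0000, -0.9487).
e_1·v_2 = (-0.3162)·1 + 0.0000·(-1) + (-0.9487)·0 = -0.3162.
u_2 = v_2 + 0.3162·e_1 = (0.9000, -1.0000, -0.3000).
‖u_2‖ = 1.3784, so e_2 = (0.6529, -0.7255, -0.2176).
Qᵀb = (0.6325, -2.7568).
Back-substitute: x_2 = -2.7568/1.3784 = -2.0000.
x_1 = (0.6325 + 0.3162·(-2.0000))/3.1623 = 0.0000.

x = (0.0000, -2.0000)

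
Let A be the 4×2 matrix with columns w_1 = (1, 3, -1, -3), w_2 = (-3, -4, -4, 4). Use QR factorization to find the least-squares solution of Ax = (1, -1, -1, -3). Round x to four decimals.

q_1 = w_1/‖w_1‖ = (1, 3, -1, -3)/4.4721 = (0.2236, 0.6708, -0.2236, -0.6708).
r_{12} = q_1·w_2 = -5.1430.
u_2 = w_2 + 5.1430·q_1 = (-1.8500, -0.5500, -5.1500, 0.5500).
‖u_2‖ = 5.5272, so q_2 = (-0.3347, -0.0995, -0.9318, 0.0995).
Qᵀb = (1.7889, 0.3980).
Back-substitute: x_2 = 0.3980/5.5272 = 0.0720.
x_1 = (1.7889 + 5.1430·0.0720)/4.4721 = 0.4828.

x = (0.4828, 0.0720)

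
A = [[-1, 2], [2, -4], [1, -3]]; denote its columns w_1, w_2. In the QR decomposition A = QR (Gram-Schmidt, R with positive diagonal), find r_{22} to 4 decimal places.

q_1 = w_1/‖w_1‖ = (-1, 2, 1)/2.4495 = (-0.4082, 0.8165, 0.4082).
r_{12} = q_1·w_2 = -5.3072.
u_2 = w_2 + 5.3072·q_1 = (-0.1667, 0.3333, -0.8333).
r_{22} = ‖u_2‖ = 0.9129.

r_{22} = 0.9129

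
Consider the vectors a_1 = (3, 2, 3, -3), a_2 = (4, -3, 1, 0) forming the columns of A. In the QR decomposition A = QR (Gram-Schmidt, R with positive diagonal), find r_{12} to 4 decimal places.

r_{12} = 1.6164

a_1 = (3, 2, 3, -3); ‖a_1‖ = 5.5678, so q_1 = (0.5388, 0.3592, 0.5388, -0.5388).
r_{12} = q_1·a_2 = 1.6164.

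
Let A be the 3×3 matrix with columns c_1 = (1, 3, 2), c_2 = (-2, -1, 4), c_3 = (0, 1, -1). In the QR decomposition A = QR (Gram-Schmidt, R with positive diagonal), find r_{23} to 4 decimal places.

r_{23} = -1.1557

c_1 = (1, 3, 2); ‖c_1‖ = 3.7417, so e_1 = (0.2673, 0.8018, 0.5345).
e_1·c_2 = 0.2673·(-2) + 0.8018·(-1) + 0.5345·4 = 0.8018.
u_2 = c_2 − 0.8018·e_1 = (-2.2143, -1.6429, 3.5714).
‖u_2‖ = 4.5119, so e_2 = (-0.4908, -0.3641, 0.7916).
r_{23} = e_2·c_3 = -1.1557.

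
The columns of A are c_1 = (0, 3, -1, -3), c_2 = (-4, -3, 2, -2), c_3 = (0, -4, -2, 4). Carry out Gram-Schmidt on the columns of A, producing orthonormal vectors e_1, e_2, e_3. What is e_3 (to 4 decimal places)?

e_3 = (-0.2375, -0.3023, -0.9231, 0.0054)

e_1 = c_1/‖c_1‖ = (0, 3, -1, -3)/4.3589 = (0.0000, 0.6882, -0.2294, -0.6882).
r_{12} = e_1·c_2 = -1.1471.
u_2 = c_2 + 1.1471·e_1 = (-4.0000, -2.2105, 1.7368, -2.7895).
‖u_2‖ = 5.6289, so e_2 = (-0.7106, -0.3927, 0.3086, -0.4956).
r_{13} = e_1·c_3 = -5.0471; r_{23} = e_2·c_3 = -1.0285.
u_3 = c_3 + 5.0471·e_1 + 1.0285·e_2 = (-0.7309, -0.9302, -2.8405, 0.0166).
‖u_3‖ = 3.0771, so e_3 = (-0.2375, -0.3023, -0.9231, 0.0054).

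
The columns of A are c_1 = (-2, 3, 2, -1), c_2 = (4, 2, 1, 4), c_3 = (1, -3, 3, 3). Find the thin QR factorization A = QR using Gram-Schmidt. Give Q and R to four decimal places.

e_1 = c_1/‖c_1‖ = (-2, 3, 2, -1)/4.2426 = (-0.4714, 0.7071, 0.4714, -0.2357).
r_{12} = e_1·c_2 = -0.9428.
u_2 = c_2 + 0.9428·e_1 = (3.5556, 2.6667, 1.4444, 3.7778).
‖u_2‖ = 6.0093, so e_2 = (0.5917, 0.4438, 0.2404, 0.6287).
r_{13} = e_1·c_3 = -1.8856; r_{23} = e_2·c_3 = 1.8675.
u_3 = c_3 + 1.8856·e_1 − 1.8675·e_2 = (-0.9938, -2.4954, 3.4400, 1.3815).
‖u_3‖ = 4.5779, so e_3 = (-0.2171, -0.5451, 0.7514, 0.3018).

Q = [[-0.4714, 0.5917, -0.2171], [0.7071, 0.4438, -0.5451], [0.4714, 0.2404, 0.7514], [-0.2357, 0.6287, 0.3018]], R = [[4.2426, -0.9428, -1.8856], [0.0000, 6.0093, 1.8675], [0.0000, 0.0000, 4.5779]]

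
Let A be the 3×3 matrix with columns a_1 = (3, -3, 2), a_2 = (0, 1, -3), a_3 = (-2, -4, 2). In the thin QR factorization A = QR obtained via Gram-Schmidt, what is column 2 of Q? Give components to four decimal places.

q_2 = (0.4883, -0.0904, -0.8680)

a_1 = (3, -3, 2); ‖a_1‖ = 4.6904, so q_1 = (0.6396, -0.6396, 0.4264).
q_1·a_2 = 0.6396·0 + (-0.6396)·1 + 0.4264·(-3) = -1.9188.
u_2 = a_2 + 1.9188·q_1 = (1.2273, -0.2273, -2.1818).
‖u_2‖ = 2.5136, so q_2 = (0.4883, -0.0904, -0.8680).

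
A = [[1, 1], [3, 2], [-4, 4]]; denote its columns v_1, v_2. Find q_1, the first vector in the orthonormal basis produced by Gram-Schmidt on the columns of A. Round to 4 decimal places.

q_1 = v_1/‖v_1‖ = (1, 3, -4)/5.0990 = (0.1961, 0.5883, -0.7845).

q_1 = (0.1961, 0.5883, -0.7845)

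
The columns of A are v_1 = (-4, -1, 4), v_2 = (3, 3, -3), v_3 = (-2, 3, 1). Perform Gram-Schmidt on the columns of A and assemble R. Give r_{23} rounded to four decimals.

r_{23} = 3.3235

v_1 = (-4, -1, 4); ‖v_1‖ = 5.7446, so e_1 = (-0.6963, -0.1741, 0.6963).
e_1·v_2 = (-0.6963)·3 + (-0.1741)·3 + 0.6963·(-3) = -4.7001.
u_2 = v_2 + 4.7001·e_1 = (-0.2727, 2.1818, 0.2727).
‖u_2‖ = 2.2156, so e_2 = (-0.1231, 0.9847, 0.1231).
r_{23} = e_2·v_3 = 3.3235.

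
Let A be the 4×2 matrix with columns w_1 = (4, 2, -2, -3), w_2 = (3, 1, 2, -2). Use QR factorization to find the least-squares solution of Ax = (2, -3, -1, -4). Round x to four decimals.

w_1 = (4, 2, -2, -3); ‖w_1‖ = 5.7446, so e_1 = (0.6963, 0.3482, -0.3482, -0.5222).
e_1·w_2 = 0.6963·3 + 0.3482·1 + (-0.3482)·2 + (-0.5222)·(-2) = 2.7852.
u_2 = w_2 − 2.7852·e_1 = (1.0606, 0.0303, 2.9697, -0.5455).
‖u_2‖ = 3.2004, so e_2 = (0.3314, 0.0095, 0.9279, -0.1704).
Qᵀb = (2.7852, 0.3882).
Back-substitute: x_2 = 0.3882/3.2004 = 0.1213.
x_1 = (2.7852 − 2.7852·0.1213)/5.7446 = 0.4260.

x = (0.4260, 0.1213)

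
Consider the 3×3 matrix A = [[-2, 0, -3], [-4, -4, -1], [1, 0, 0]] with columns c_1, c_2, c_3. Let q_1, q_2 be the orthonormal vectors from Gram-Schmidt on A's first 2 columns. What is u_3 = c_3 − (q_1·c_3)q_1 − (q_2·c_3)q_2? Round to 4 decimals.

c_1 = (-2, -4, 1); ‖c_1‖ = 4.5826, so q_1 = (-0.4364, -0.8729, 0.2182).
q_1·c_2 = (-0.4364)·0 + (-0.8729)·(-4) + 0.2182·0 = 3.4915.
u_2 = c_2 − 3.4915·q_1 = (1.5238, -0.9524, -0.7619).
‖u_2‖ = 1.9518, so q_2 = (0.7807, -0.4880, -0.3904).
q_1·c_3 = (-0.4364)·(-3) + (-0.8729)·(-1) + 0.2182·0 = 2.1822; q_2·c_3 = 0.7807·(-3) + (-0.4880)·(-1) + (-0.3904)·0 = -1.8542.
u_3 = c_3 − 2.1822·q_1 + 1.8542·q_2 = (-0.6000, 0.0000, -1.2000).

u_3 = (-0.6000, 0.0000, -1.2000)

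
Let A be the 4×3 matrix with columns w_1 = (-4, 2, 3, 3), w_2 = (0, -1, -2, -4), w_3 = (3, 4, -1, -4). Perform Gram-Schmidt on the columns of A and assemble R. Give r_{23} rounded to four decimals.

w_1 = (-4, 2, 3, 3); ‖w_1‖ = 6.1644, so q_1 = (-0.6489, 0.3244, 0.4867, 0.4867).
q_1·w_2 = (-0.6489)·0 + 0.3244·(-1) + 0.4867·(-2) + 0.4867·(-4) = -3.2444.
u_2 = w_2 + 3.2444·q_1 = (-2.1053, 0.0526, -0.4211, -2.4211).
‖u_2‖ = 3.2363, so q_2 = (-0.6505, 0.0163, -0.1301, -0.7481).
r_{23} = q_2·w_3 = 1.2360.

r_{23} = 1.2360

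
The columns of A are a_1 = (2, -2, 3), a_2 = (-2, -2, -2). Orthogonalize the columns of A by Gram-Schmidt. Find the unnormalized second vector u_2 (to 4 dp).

u_2 = (-1.2941, -2.7059, -0.9412)

a_1 = (2, -2, 3); ‖a_1‖ = 4.1231, so e_1 = (0.4851, -0.4851, 0.7276).
e_1·a_2 = 0.4851·(-2) + (-0.4851)·(-2) + 0.7276·(-2) = -1.4552.
u_2 = a_2 + 1.4552·e_1 = (-1.2941, -2.7059, -0.9412).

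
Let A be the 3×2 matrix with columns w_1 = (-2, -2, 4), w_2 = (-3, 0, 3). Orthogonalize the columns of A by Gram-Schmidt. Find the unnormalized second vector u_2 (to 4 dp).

e_1 = w_1/‖w_1‖ = (-2, -2, 4)/4.8990 = (-0.4082, -0.4082, 0.8165).
r_{12} = e_1·w_2 = 3.6742.
u_2 = w_2 − 3.6742·e_1 = (-1.5000, 1.5000, 0.0000).

u_2 = (-1.5000, 1.5000, 0.0000)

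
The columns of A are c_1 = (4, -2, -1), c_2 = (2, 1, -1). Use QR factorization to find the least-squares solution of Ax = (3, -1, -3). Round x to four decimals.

q_1 = c_1/‖c_1‖ = (4, -2, -1)/4.5826 = (0.8729, -0.4364, -0.2182).
r_{12} = q_1·c_2 = 1.5275.
u_2 = c_2 − 1.5275·q_1 = (0.6667, 1.6667, -0.6667).
‖u_2‖ = 1.9149, so q_2 = (0.3482, 0.8704, -0.3482).
Qᵀb = (3.7097, 1.2185).
Back-substitute: x_2 = 1.2185/1.9149 = 0.6364.
x_1 = (3.7097 − 1.5275·0.6364)/4.5826 = 0.5974.

x = (0.5974, 0.6364)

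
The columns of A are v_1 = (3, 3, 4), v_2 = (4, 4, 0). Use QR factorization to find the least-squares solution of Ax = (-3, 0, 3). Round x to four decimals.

x = (0.7500, -0.9375)

v_1 = (3, 3, 4); ‖v_1‖ = 5.8310, so q_1 = (0.5145, 0.5145, 0.6860).
q_1·v_2 = 0.5145·4 + 0.5145·4 + 0.6860·0 = 4.1160.
u_2 = v_2 − 4.1160·q_1 = (1.8824, 1.8824, -2.8235).
‖u_2‖ = 3.8806, so q_2 = (0.4851, 0.4851, -0.7276).
Qᵀb = (0.5145, -3.6380).
Back-substitute: x_2 = -3.6380/3.8806 = -0.9375.
x_1 = (0.5145 − 4.1160·(-0.9375))/5.8310 = 0.7500.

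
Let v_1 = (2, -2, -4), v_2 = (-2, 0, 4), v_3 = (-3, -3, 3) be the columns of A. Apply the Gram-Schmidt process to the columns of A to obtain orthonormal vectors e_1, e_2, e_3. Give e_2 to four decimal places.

v_1 = (2, -2, -4); ‖v_1‖ = 4.8990, so e_1 = (0.4082, -0.4082, -0.8165).
e_1·v_2 = 0.4082·(-2) + (-0.4082)·0 + (-0.8165)·4 = -4.0825.
u_2 = v_2 + 4.0825·e_1 = (-0.3333, -1.6667, 0.6667).
‖u_2‖ = 1.8257, so e_2 = (-0.1826, -0.9129, 0.3651).

e_2 = (-0.1826, -0.9129, 0.3651)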